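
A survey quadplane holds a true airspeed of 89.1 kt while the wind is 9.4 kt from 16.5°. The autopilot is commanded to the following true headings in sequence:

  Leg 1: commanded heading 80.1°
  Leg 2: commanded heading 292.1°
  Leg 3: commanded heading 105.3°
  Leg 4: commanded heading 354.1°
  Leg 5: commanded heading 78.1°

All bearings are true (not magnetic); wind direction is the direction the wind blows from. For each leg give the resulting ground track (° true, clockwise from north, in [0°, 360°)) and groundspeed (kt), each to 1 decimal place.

Leg 1: heading 80.1°; drift +5.7° → track 85.8°, groundspeed 85.3 kt
Leg 2: heading 292.1°; drift -6.1° → track 286.0°, groundspeed 88.7 kt
Leg 3: heading 105.3°; drift +6.0° → track 111.3°, groundspeed 89.4 kt
Leg 4: heading 354.1°; drift -2.6° → track 351.5°, groundspeed 80.5 kt
Leg 5: heading 78.1°; drift +5.6° → track 83.7°, groundspeed 85.0 kt

Leg 1: track=85.8°, groundspeed=85.3 kt
Leg 2: track=286.0°, groundspeed=88.7 kt
Leg 3: track=111.3°, groundspeed=89.4 kt
Leg 4: track=351.5°, groundspeed=80.5 kt
Leg 5: track=83.7°, groundspeed=85.0 kt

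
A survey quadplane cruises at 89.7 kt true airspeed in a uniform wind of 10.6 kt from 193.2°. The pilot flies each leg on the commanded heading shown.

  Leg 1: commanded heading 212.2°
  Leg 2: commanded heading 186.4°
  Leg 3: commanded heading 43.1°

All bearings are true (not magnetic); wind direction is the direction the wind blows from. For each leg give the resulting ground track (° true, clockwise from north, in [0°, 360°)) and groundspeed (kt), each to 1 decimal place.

Leg 1: track=214.7°, groundspeed=79.8 kt
Leg 2: track=185.5°, groundspeed=79.2 kt
Leg 3: track=40.0°, groundspeed=99.0 kt

Leg 1: heading 212.2°; drift +2.5° → track 214.7°, groundspeed 79.8 kt
Leg 2: heading 186.4°; drift -0.9° → track 185.5°, groundspeed 79.2 kt
Leg 3: heading 43.1°; drift -3.1° → track 40.0°, groundspeed 99.0 kt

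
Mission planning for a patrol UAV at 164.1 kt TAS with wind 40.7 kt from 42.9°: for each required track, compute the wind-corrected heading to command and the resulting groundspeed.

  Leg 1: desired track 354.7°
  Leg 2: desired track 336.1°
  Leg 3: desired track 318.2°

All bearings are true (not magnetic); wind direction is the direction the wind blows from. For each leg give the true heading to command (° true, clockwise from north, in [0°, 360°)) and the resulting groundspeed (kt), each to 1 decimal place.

Leg 1: desired track 354.7°; wind correction +10.7° → command heading 5.4°, groundspeed 134.1 kt
Leg 2: desired track 336.1°; wind correction +13.2° → command heading 349.3°, groundspeed 143.7 kt
Leg 3: desired track 318.2°; wind correction +14.3° → command heading 332.5°, groundspeed 155.3 kt

Leg 1: heading=5.4°, groundspeed=134.1 kt
Leg 2: heading=349.3°, groundspeed=143.7 kt
Leg 3: heading=332.5°, groundspeed=155.3 kt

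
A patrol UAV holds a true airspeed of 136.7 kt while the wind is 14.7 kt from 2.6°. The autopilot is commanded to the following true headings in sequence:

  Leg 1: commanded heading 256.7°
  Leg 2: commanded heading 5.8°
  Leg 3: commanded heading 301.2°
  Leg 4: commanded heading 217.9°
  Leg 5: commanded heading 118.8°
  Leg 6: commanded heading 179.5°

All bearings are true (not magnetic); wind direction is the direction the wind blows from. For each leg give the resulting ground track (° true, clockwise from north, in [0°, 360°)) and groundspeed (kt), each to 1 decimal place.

Leg 1: track=251.0°, groundspeed=141.4 kt
Leg 2: track=6.2°, groundspeed=122.0 kt
Leg 3: track=295.5°, groundspeed=130.3 kt
Leg 4: track=214.6°, groundspeed=148.9 kt
Leg 5: track=124.1°, groundspeed=143.8 kt
Leg 6: track=179.8°, groundspeed=151.4 kt

Leg 1: heading 256.7°; drift -5.7° → track 251.0°, groundspeed 141.4 kt
Leg 2: heading 5.8°; drift +0.4° → track 6.2°, groundspeed 122.0 kt
Leg 3: heading 301.2°; drift -5.7° → track 295.5°, groundspeed 130.3 kt
Leg 4: heading 217.9°; drift -3.3° → track 214.6°, groundspeed 148.9 kt
Leg 5: heading 118.8°; drift +5.3° → track 124.1°, groundspeed 143.8 kt
Leg 6: heading 179.5°; drift +0.3° → track 179.8°, groundspeed 151.4 kt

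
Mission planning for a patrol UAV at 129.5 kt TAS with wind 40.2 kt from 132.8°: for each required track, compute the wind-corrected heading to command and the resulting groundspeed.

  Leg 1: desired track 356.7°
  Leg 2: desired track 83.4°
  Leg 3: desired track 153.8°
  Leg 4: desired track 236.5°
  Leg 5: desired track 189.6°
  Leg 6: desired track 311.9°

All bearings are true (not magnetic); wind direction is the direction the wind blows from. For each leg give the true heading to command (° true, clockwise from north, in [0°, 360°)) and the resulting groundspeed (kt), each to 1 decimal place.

Leg 1: desired track 356.7°; wind correction +12.4° → command heading 9.1°, groundspeed 155.4 kt
Leg 2: desired track 83.4°; wind correction +13.6° → command heading 97.0°, groundspeed 99.7 kt
Leg 3: desired track 153.8°; wind correction -6.4° → command heading 147.4°, groundspeed 91.2 kt
Leg 4: desired track 236.5°; wind correction -17.6° → command heading 218.9°, groundspeed 133.0 kt
Leg 5: desired track 189.6°; wind correction -15.1° → command heading 174.5°, groundspeed 103.0 kt
Leg 6: desired track 311.9°; wind correction -0.3° → command heading 311.6°, groundspeed 169.7 kt

Leg 1: heading=9.1°, groundspeed=155.4 kt
Leg 2: heading=97.0°, groundspeed=99.7 kt
Leg 3: heading=147.4°, groundspeed=91.2 kt
Leg 4: heading=218.9°, groundspeed=133.0 kt
Leg 5: heading=174.5°, groundspeed=103.0 kt
Leg 6: heading=311.6°, groundspeed=169.7 kt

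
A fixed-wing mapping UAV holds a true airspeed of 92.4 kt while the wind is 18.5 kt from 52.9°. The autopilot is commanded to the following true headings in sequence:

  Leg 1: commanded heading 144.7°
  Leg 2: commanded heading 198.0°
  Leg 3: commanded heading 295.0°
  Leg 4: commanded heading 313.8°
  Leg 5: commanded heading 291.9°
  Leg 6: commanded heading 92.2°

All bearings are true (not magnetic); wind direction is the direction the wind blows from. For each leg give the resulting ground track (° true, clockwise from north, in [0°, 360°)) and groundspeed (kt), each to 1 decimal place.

Leg 1: heading 144.7°; drift +11.2° → track 155.9°, groundspeed 94.8 kt
Leg 2: heading 198.0°; drift +5.6° → track 203.6°, groundspeed 108.1 kt
Leg 3: heading 295.0°; drift -9.2° → track 285.8°, groundspeed 102.4 kt
Leg 4: heading 313.8°; drift -10.8° → track 303.0°, groundspeed 97.1 kt
Leg 5: heading 291.9°; drift -8.8° → track 283.1°, groundspeed 103.2 kt
Leg 6: heading 92.2°; drift +8.5° → track 100.7°, groundspeed 79.0 kt

Leg 1: track=155.9°, groundspeed=94.8 kt
Leg 2: track=203.6°, groundspeed=108.1 kt
Leg 3: track=285.8°, groundspeed=102.4 kt
Leg 4: track=303.0°, groundspeed=97.1 kt
Leg 5: track=283.1°, groundspeed=103.2 kt
Leg 6: track=100.7°, groundspeed=79.0 kt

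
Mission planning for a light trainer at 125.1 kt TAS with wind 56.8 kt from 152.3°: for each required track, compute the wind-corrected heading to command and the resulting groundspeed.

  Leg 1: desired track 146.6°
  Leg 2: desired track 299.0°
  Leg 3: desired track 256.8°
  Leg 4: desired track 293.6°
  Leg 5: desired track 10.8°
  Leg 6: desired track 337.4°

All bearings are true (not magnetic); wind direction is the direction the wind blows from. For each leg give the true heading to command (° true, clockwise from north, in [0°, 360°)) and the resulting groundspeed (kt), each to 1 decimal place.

Leg 1: desired track 146.6°; wind correction +2.6° → command heading 149.2°, groundspeed 68.5 kt
Leg 2: desired track 299.0°; wind correction -14.4° → command heading 284.6°, groundspeed 168.6 kt
Leg 3: desired track 256.8°; wind correction -26.1° → command heading 230.7°, groundspeed 126.6 kt
Leg 4: desired track 293.6°; wind correction -16.5° → command heading 277.1°, groundspeed 164.3 kt
Leg 5: desired track 10.8°; wind correction +16.4° → command heading 27.2°, groundspeed 164.5 kt
Leg 6: desired track 337.4°; wind correction +2.3° → command heading 339.7°, groundspeed 181.6 kt

Leg 1: heading=149.2°, groundspeed=68.5 kt
Leg 2: heading=284.6°, groundspeed=168.6 kt
Leg 3: heading=230.7°, groundspeed=126.6 kt
Leg 4: heading=277.1°, groundspeed=164.3 kt
Leg 5: heading=27.2°, groundspeed=164.5 kt
Leg 6: heading=339.7°, groundspeed=181.6 kt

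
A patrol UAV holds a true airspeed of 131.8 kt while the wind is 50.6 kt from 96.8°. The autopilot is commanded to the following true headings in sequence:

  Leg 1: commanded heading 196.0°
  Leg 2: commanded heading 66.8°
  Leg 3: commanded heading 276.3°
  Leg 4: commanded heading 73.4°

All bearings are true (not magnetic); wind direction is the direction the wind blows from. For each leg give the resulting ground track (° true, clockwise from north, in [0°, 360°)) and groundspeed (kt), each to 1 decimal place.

Leg 1: track=215.6°, groundspeed=148.5 kt
Leg 2: track=50.8°, groundspeed=91.5 kt
Leg 3: track=276.4°, groundspeed=182.4 kt
Leg 4: track=60.2°, groundspeed=87.7 kt

Leg 1: heading 196.0°; drift +19.6° → track 215.6°, groundspeed 148.5 kt
Leg 2: heading 66.8°; drift -16.0° → track 50.8°, groundspeed 91.5 kt
Leg 3: heading 276.3°; drift +0.1° → track 276.4°, groundspeed 182.4 kt
Leg 4: heading 73.4°; drift -13.2° → track 60.2°, groundspeed 87.7 kt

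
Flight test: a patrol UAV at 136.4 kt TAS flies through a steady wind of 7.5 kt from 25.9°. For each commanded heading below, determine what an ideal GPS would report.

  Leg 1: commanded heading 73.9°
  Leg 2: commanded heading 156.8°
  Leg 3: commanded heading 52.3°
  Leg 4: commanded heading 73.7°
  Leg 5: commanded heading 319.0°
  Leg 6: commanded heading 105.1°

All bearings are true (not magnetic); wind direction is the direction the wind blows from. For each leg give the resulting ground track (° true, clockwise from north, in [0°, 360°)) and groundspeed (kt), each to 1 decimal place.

Leg 1: track=76.3°, groundspeed=131.5 kt
Leg 2: track=159.1°, groundspeed=141.4 kt
Leg 3: track=53.8°, groundspeed=129.7 kt
Leg 4: track=76.1°, groundspeed=131.5 kt
Leg 5: track=316.0°, groundspeed=133.6 kt
Leg 6: track=108.2°, groundspeed=135.2 kt

Leg 1: heading 73.9°; drift +2.4° → track 76.3°, groundspeed 131.5 kt
Leg 2: heading 156.8°; drift +2.3° → track 159.1°, groundspeed 141.4 kt
Leg 3: heading 52.3°; drift +1.5° → track 53.8°, groundspeed 129.7 kt
Leg 4: heading 73.7°; drift +2.4° → track 76.1°, groundspeed 131.5 kt
Leg 5: heading 319.0°; drift -3.0° → track 316.0°, groundspeed 133.6 kt
Leg 6: heading 105.1°; drift +3.1° → track 108.2°, groundspeed 135.2 kt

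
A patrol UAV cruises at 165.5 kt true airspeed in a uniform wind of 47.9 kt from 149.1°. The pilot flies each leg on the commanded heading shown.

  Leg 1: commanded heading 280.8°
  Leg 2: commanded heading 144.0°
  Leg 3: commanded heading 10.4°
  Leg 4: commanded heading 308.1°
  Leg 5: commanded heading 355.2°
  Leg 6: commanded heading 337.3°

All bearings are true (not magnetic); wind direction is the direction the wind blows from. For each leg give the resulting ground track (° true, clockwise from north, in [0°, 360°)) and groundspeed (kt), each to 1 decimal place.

Leg 1: track=291.1°, groundspeed=200.6 kt
Leg 2: track=141.9°, groundspeed=117.9 kt
Leg 3: track=1.5°, groundspeed=204.0 kt
Leg 4: track=312.8°, groundspeed=210.9 kt
Leg 5: track=349.4°, groundspeed=209.6 kt
Leg 6: track=335.5°, groundspeed=213.0 kt

Leg 1: heading 280.8°; drift +10.3° → track 291.1°, groundspeed 200.6 kt
Leg 2: heading 144.0°; drift -2.1° → track 141.9°, groundspeed 117.9 kt
Leg 3: heading 10.4°; drift -8.9° → track 1.5°, groundspeed 204.0 kt
Leg 4: heading 308.1°; drift +4.7° → track 312.8°, groundspeed 210.9 kt
Leg 5: heading 355.2°; drift -5.8° → track 349.4°, groundspeed 209.6 kt
Leg 6: heading 337.3°; drift -1.8° → track 335.5°, groundspeed 213.0 kt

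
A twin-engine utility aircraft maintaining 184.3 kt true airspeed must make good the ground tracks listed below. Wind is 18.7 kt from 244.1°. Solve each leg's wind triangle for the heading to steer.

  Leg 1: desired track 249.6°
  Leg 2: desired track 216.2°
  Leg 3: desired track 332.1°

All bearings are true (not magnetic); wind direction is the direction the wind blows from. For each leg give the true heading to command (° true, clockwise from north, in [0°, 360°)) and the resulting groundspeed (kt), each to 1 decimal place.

Leg 1: heading=249.0°, groundspeed=165.7 kt
Leg 2: heading=218.9°, groundspeed=167.6 kt
Leg 3: heading=326.3°, groundspeed=182.7 kt

Leg 1: desired track 249.6°; wind correction -0.6° → command heading 249.0°, groundspeed 165.7 kt
Leg 2: desired track 216.2°; wind correction +2.7° → command heading 218.9°, groundspeed 167.6 kt
Leg 3: desired track 332.1°; wind correction -5.8° → command heading 326.3°, groundspeed 182.7 kt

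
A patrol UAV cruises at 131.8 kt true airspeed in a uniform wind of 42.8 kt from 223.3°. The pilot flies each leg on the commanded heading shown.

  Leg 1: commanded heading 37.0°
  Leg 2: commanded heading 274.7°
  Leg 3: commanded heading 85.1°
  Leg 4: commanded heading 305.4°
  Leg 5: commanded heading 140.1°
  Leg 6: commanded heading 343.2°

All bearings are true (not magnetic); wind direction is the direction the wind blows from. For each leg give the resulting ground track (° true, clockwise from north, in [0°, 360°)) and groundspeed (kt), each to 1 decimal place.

Leg 1: track=38.5°, groundspeed=174.4 kt
Leg 2: track=292.4°, groundspeed=110.3 kt
Leg 3: track=75.2°, groundspeed=166.2 kt
Leg 4: track=324.0°, groundspeed=132.9 kt
Leg 5: track=121.6°, groundspeed=133.7 kt
Leg 6: track=356.8°, groundspeed=157.6 kt

Leg 1: heading 37.0°; drift +1.5° → track 38.5°, groundspeed 174.4 kt
Leg 2: heading 274.7°; drift +17.7° → track 292.4°, groundspeed 110.3 kt
Leg 3: heading 85.1°; drift -9.9° → track 75.2°, groundspeed 166.2 kt
Leg 4: heading 305.4°; drift +18.6° → track 324.0°, groundspeed 132.9 kt
Leg 5: heading 140.1°; drift -18.5° → track 121.6°, groundspeed 133.7 kt
Leg 6: heading 343.2°; drift +13.6° → track 356.8°, groundspeed 157.6 kt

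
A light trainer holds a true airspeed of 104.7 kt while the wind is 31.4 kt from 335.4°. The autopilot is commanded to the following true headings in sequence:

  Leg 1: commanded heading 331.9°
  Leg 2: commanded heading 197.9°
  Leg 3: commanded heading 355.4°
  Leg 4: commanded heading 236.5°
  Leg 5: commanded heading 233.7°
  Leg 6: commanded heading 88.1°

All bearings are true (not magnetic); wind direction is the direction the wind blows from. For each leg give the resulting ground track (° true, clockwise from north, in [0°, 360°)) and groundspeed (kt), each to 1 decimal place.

Leg 1: heading 331.9°; drift -1.5° → track 330.4°, groundspeed 73.4 kt
Leg 2: heading 197.9°; drift -9.4° → track 188.5°, groundspeed 129.6 kt
Leg 3: heading 355.4°; drift +8.1° → track 3.5°, groundspeed 76.0 kt
Leg 4: heading 236.5°; drift -15.8° → track 220.7°, groundspeed 113.9 kt
Leg 5: heading 233.7°; drift -15.5° → track 218.2°, groundspeed 115.2 kt
Leg 6: heading 88.1°; drift +13.9° → track 102.0°, groundspeed 120.4 kt

Leg 1: track=330.4°, groundspeed=73.4 kt
Leg 2: track=188.5°, groundspeed=129.6 kt
Leg 3: track=3.5°, groundspeed=76.0 kt
Leg 4: track=220.7°, groundspeed=113.9 kt
Leg 5: track=218.2°, groundspeed=115.2 kt
Leg 6: track=102.0°, groundspeed=120.4 kt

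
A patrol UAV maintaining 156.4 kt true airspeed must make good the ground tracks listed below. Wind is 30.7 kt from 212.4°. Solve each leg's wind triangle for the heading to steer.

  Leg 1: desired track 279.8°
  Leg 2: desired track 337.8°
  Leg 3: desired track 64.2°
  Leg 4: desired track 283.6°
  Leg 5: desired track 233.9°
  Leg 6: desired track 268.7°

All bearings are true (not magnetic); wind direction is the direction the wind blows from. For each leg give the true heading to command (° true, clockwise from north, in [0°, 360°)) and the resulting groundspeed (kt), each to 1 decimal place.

Leg 1: heading=269.4°, groundspeed=142.0 kt
Leg 2: heading=328.6°, groundspeed=172.2 kt
Leg 3: heading=70.1°, groundspeed=181.7 kt
Leg 4: heading=272.9°, groundspeed=143.8 kt
Leg 5: heading=229.8°, groundspeed=127.4 kt
Leg 6: heading=259.3°, groundspeed=137.3 kt

Leg 1: desired track 279.8°; wind correction -10.4° → command heading 269.4°, groundspeed 142.0 kt
Leg 2: desired track 337.8°; wind correction -9.2° → command heading 328.6°, groundspeed 172.2 kt
Leg 3: desired track 64.2°; wind correction +5.9° → command heading 70.1°, groundspeed 181.7 kt
Leg 4: desired track 283.6°; wind correction -10.7° → command heading 272.9°, groundspeed 143.8 kt
Leg 5: desired track 233.9°; wind correction -4.1° → command heading 229.8°, groundspeed 127.4 kt
Leg 6: desired track 268.7°; wind correction -9.4° → command heading 259.3°, groundspeed 137.3 kt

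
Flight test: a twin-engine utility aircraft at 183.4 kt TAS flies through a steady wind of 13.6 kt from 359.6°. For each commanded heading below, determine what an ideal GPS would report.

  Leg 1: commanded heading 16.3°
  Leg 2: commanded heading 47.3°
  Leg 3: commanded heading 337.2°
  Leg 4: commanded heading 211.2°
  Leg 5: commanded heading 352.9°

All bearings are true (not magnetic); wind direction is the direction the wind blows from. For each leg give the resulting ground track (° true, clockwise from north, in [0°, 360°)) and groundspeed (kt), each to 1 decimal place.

Leg 1: heading 16.3°; drift +1.3° → track 17.6°, groundspeed 170.4 kt
Leg 2: heading 47.3°; drift +3.3° → track 50.6°, groundspeed 174.5 kt
Leg 3: heading 337.2°; drift -1.7° → track 335.5°, groundspeed 170.9 kt
Leg 4: heading 211.2°; drift -2.1° → track 209.1°, groundspeed 195.1 kt
Leg 5: heading 352.9°; drift -0.5° → track 352.4°, groundspeed 169.9 kt

Leg 1: track=17.6°, groundspeed=170.4 kt
Leg 2: track=50.6°, groundspeed=174.5 kt
Leg 3: track=335.5°, groundspeed=170.9 kt
Leg 4: track=209.1°, groundspeed=195.1 kt
Leg 5: track=352.4°, groundspeed=169.9 kt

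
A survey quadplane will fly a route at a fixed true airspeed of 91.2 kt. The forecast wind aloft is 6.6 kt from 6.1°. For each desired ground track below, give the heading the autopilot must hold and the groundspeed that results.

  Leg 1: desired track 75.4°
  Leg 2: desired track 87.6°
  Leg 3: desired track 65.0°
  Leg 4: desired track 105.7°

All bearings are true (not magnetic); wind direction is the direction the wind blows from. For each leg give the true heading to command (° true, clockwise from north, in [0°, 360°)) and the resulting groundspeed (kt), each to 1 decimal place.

Leg 1: heading=71.5°, groundspeed=88.7 kt
Leg 2: heading=83.5°, groundspeed=90.0 kt
Leg 3: heading=61.4°, groundspeed=87.6 kt
Leg 4: heading=101.6°, groundspeed=92.1 kt

Leg 1: desired track 75.4°; wind correction -3.9° → command heading 71.5°, groundspeed 88.7 kt
Leg 2: desired track 87.6°; wind correction -4.1° → command heading 83.5°, groundspeed 90.0 kt
Leg 3: desired track 65.0°; wind correction -3.6° → command heading 61.4°, groundspeed 87.6 kt
Leg 4: desired track 105.7°; wind correction -4.1° → command heading 101.6°, groundspeed 92.1 kt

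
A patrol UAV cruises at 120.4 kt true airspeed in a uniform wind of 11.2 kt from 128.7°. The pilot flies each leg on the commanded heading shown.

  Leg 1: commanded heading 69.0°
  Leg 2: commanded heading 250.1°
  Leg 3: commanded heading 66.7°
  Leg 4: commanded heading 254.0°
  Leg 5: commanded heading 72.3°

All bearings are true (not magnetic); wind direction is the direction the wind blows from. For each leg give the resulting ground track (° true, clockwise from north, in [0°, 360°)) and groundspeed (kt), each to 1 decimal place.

Leg 1: heading 69.0°; drift -4.8° → track 64.2°, groundspeed 115.2 kt
Leg 2: heading 250.1°; drift +4.3° → track 254.4°, groundspeed 126.6 kt
Leg 3: heading 66.7°; drift -4.9° → track 61.8°, groundspeed 115.6 kt
Leg 4: heading 254.0°; drift +4.1° → track 258.1°, groundspeed 127.2 kt
Leg 5: heading 72.3°; drift -4.7° → track 67.6°, groundspeed 114.6 kt

Leg 1: track=64.2°, groundspeed=115.2 kt
Leg 2: track=254.4°, groundspeed=126.6 kt
Leg 3: track=61.8°, groundspeed=115.6 kt
Leg 4: track=258.1°, groundspeed=127.2 kt
Leg 5: track=67.6°, groundspeed=114.6 kt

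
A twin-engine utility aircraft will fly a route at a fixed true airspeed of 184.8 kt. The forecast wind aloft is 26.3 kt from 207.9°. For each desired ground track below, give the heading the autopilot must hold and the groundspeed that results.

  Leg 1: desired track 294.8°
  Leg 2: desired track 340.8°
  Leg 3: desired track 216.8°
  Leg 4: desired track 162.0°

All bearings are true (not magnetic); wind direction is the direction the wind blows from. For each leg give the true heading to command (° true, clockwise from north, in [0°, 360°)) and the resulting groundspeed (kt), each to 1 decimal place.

Leg 1: desired track 294.8°; wind correction -8.2° → command heading 286.6°, groundspeed 181.5 kt
Leg 2: desired track 340.8°; wind correction -6.0° → command heading 334.8°, groundspeed 201.7 kt
Leg 3: desired track 216.8°; wind correction -1.3° → command heading 215.5°, groundspeed 158.8 kt
Leg 4: desired track 162.0°; wind correction +5.9° → command heading 167.9°, groundspeed 165.5 kt

Leg 1: heading=286.6°, groundspeed=181.5 kt
Leg 2: heading=334.8°, groundspeed=201.7 kt
Leg 3: heading=215.5°, groundspeed=158.8 kt
Leg 4: heading=167.9°, groundspeed=165.5 kt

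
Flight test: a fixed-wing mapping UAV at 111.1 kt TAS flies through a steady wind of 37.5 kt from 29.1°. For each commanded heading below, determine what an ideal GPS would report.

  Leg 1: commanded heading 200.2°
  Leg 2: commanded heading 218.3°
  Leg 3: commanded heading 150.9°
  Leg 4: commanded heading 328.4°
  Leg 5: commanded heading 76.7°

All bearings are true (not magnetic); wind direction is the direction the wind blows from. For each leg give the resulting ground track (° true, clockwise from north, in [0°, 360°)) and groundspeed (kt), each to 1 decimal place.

Leg 1: track=202.4°, groundspeed=148.3 kt
Leg 2: track=216.0°, groundspeed=148.2 kt
Leg 3: track=164.6°, groundspeed=134.7 kt
Leg 4: track=309.0°, groundspeed=98.3 kt
Leg 5: track=94.6°, groundspeed=90.2 kt

Leg 1: heading 200.2°; drift +2.2° → track 202.4°, groundspeed 148.3 kt
Leg 2: heading 218.3°; drift -2.3° → track 216.0°, groundspeed 148.2 kt
Leg 3: heading 150.9°; drift +13.7° → track 164.6°, groundspeed 134.7 kt
Leg 4: heading 328.4°; drift -19.4° → track 309.0°, groundspeed 98.3 kt
Leg 5: heading 76.7°; drift +17.9° → track 94.6°, groundspeed 90.2 kt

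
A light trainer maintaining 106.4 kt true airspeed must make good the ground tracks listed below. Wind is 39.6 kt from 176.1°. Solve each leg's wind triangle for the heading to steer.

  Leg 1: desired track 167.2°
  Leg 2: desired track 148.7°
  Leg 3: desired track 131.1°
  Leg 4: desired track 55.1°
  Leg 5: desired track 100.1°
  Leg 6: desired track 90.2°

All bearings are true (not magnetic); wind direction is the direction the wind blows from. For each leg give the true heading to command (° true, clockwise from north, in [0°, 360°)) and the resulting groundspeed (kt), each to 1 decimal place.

Leg 1: heading=170.5°, groundspeed=67.1 kt
Leg 2: heading=158.6°, groundspeed=69.7 kt
Leg 3: heading=146.4°, groundspeed=74.6 kt
Leg 4: heading=73.7°, groundspeed=121.2 kt
Leg 5: heading=121.3°, groundspeed=89.6 kt
Leg 6: heading=112.0°, groundspeed=96.0 kt

Leg 1: desired track 167.2°; wind correction +3.3° → command heading 170.5°, groundspeed 67.1 kt
Leg 2: desired track 148.7°; wind correction +9.9° → command heading 158.6°, groundspeed 69.7 kt
Leg 3: desired track 131.1°; wind correction +15.3° → command heading 146.4°, groundspeed 74.6 kt
Leg 4: desired track 55.1°; wind correction +18.6° → command heading 73.7°, groundspeed 121.2 kt
Leg 5: desired track 100.1°; wind correction +21.2° → command heading 121.3°, groundspeed 89.6 kt
Leg 6: desired track 90.2°; wind correction +21.8° → command heading 112.0°, groundspeed 96.0 kt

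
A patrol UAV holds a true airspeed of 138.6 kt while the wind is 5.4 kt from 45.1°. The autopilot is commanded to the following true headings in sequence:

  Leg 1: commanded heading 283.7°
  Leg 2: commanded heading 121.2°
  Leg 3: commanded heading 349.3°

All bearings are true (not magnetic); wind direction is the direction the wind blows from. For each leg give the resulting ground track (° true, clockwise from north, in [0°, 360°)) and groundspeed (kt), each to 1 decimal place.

Leg 1: track=281.8°, groundspeed=141.5 kt
Leg 2: track=123.4°, groundspeed=137.4 kt
Leg 3: track=347.4°, groundspeed=135.6 kt

Leg 1: heading 283.7°; drift -1.9° → track 281.8°, groundspeed 141.5 kt
Leg 2: heading 121.2°; drift +2.2° → track 123.4°, groundspeed 137.4 kt
Leg 3: heading 349.3°; drift -1.9° → track 347.4°, groundspeed 135.6 kt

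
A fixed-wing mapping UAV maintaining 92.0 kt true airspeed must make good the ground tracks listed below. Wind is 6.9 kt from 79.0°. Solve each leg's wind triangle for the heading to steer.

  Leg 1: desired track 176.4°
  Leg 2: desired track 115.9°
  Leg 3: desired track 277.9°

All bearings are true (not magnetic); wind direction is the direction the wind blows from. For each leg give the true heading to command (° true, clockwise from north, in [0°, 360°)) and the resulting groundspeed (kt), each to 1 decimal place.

Leg 1: heading=172.1°, groundspeed=92.6 kt
Leg 2: heading=113.3°, groundspeed=86.4 kt
Leg 3: heading=279.3°, groundspeed=98.5 kt

Leg 1: desired track 176.4°; wind correction -4.3° → command heading 172.1°, groundspeed 92.6 kt
Leg 2: desired track 115.9°; wind correction -2.6° → command heading 113.3°, groundspeed 86.4 kt
Leg 3: desired track 277.9°; wind correction +1.4° → command heading 279.3°, groundspeed 98.5 kt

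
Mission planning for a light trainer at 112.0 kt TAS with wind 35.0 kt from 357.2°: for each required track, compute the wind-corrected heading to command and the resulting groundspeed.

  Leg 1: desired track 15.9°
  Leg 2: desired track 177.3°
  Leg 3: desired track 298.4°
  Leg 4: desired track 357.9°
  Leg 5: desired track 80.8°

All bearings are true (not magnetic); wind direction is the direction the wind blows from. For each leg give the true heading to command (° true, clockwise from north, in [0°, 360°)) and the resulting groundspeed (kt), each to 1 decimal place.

Leg 1: heading=10.1°, groundspeed=78.3 kt
Leg 2: heading=177.3°, groundspeed=147.0 kt
Leg 3: heading=313.9°, groundspeed=89.8 kt
Leg 4: heading=357.7°, groundspeed=77.0 kt
Leg 5: heading=62.7°, groundspeed=102.6 kt

Leg 1: desired track 15.9°; wind correction -5.8° → command heading 10.1°, groundspeed 78.3 kt
Leg 2: desired track 177.3°; wind correction +0.0° → command heading 177.3°, groundspeed 147.0 kt
Leg 3: desired track 298.4°; wind correction +15.5° → command heading 313.9°, groundspeed 89.8 kt
Leg 4: desired track 357.9°; wind correction -0.2° → command heading 357.7°, groundspeed 77.0 kt
Leg 5: desired track 80.8°; wind correction -18.1° → command heading 62.7°, groundspeed 102.6 kt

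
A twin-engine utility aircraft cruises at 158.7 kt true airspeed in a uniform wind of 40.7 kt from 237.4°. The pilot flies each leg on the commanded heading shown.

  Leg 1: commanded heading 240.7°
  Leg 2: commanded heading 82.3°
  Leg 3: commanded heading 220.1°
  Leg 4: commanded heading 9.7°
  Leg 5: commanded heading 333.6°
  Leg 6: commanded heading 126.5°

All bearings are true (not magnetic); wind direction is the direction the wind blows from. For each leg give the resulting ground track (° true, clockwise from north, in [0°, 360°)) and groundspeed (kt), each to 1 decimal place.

Leg 1: track=241.8°, groundspeed=118.1 kt
Leg 2: track=77.3°, groundspeed=196.4 kt
Leg 3: track=214.3°, groundspeed=120.5 kt
Leg 4: track=18.9°, groundspeed=188.5 kt
Leg 5: track=347.5°, groundspeed=168.0 kt
Leg 6: track=114.1°, groundspeed=177.3 kt

Leg 1: heading 240.7°; drift +1.1° → track 241.8°, groundspeed 118.1 kt
Leg 2: heading 82.3°; drift -5.0° → track 77.3°, groundspeed 196.4 kt
Leg 3: heading 220.1°; drift -5.8° → track 214.3°, groundspeed 120.5 kt
Leg 4: heading 9.7°; drift +9.2° → track 18.9°, groundspeed 188.5 kt
Leg 5: heading 333.6°; drift +13.9° → track 347.5°, groundspeed 168.0 kt
Leg 6: heading 126.5°; drift -12.4° → track 114.1°, groundspeed 177.3 kt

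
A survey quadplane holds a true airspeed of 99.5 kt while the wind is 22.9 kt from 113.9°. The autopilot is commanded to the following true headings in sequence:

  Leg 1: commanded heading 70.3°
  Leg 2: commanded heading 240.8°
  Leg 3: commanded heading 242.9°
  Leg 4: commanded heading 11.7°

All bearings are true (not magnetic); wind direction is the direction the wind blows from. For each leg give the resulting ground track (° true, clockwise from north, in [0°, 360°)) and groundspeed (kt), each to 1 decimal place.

Leg 1: track=59.5°, groundspeed=84.4 kt
Leg 2: track=250.0°, groundspeed=114.7 kt
Leg 3: track=251.8°, groundspeed=115.3 kt
Leg 4: track=359.6°, groundspeed=106.7 kt

Leg 1: heading 70.3°; drift -10.8° → track 59.5°, groundspeed 84.4 kt
Leg 2: heading 240.8°; drift +9.2° → track 250.0°, groundspeed 114.7 kt
Leg 3: heading 242.9°; drift +8.9° → track 251.8°, groundspeed 115.3 kt
Leg 4: heading 11.7°; drift -12.1° → track 359.6°, groundspeed 106.7 kt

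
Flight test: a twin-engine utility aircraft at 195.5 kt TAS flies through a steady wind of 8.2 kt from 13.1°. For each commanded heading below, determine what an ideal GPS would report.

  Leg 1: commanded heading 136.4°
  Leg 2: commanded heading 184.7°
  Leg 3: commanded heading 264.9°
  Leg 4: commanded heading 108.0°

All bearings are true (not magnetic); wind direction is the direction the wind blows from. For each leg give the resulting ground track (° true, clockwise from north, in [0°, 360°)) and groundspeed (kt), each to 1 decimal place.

Leg 1: track=138.4°, groundspeed=200.1 kt
Leg 2: track=185.0°, groundspeed=203.6 kt
Leg 3: track=262.6°, groundspeed=198.2 kt
Leg 4: track=110.4°, groundspeed=196.4 kt

Leg 1: heading 136.4°; drift +2.0° → track 138.4°, groundspeed 200.1 kt
Leg 2: heading 184.7°; drift +0.3° → track 185.0°, groundspeed 203.6 kt
Leg 3: heading 264.9°; drift -2.3° → track 262.6°, groundspeed 198.2 kt
Leg 4: heading 108.0°; drift +2.4° → track 110.4°, groundspeed 196.4 kt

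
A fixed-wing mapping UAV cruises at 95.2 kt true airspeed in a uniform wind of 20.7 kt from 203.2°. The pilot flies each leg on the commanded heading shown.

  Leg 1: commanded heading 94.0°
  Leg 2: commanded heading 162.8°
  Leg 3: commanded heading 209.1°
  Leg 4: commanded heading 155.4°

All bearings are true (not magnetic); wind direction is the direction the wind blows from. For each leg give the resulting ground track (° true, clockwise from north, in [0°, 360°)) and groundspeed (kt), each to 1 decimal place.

Leg 1: heading 94.0°; drift -10.8° → track 83.2°, groundspeed 103.9 kt
Leg 2: heading 162.8°; drift -9.6° → track 153.2°, groundspeed 80.6 kt
Leg 3: heading 209.1°; drift +1.6° → track 210.7°, groundspeed 74.6 kt
Leg 4: heading 155.4°; drift -10.7° → track 144.7°, groundspeed 82.7 kt

Leg 1: track=83.2°, groundspeed=103.9 kt
Leg 2: track=153.2°, groundspeed=80.6 kt
Leg 3: track=210.7°, groundspeed=74.6 kt
Leg 4: track=144.7°, groundspeed=82.7 kt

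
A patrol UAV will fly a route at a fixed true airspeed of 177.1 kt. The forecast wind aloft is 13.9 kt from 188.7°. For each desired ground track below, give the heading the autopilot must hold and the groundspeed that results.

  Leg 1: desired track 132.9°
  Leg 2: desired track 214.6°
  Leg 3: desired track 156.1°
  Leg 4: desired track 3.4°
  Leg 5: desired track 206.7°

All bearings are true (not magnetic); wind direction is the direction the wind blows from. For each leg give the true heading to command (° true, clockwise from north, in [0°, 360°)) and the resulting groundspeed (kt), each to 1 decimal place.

Leg 1: heading=136.6°, groundspeed=168.9 kt
Leg 2: heading=212.6°, groundspeed=164.5 kt
Leg 3: heading=158.5°, groundspeed=165.2 kt
Leg 4: heading=3.0°, groundspeed=190.9 kt
Leg 5: heading=205.3°, groundspeed=163.8 kt

Leg 1: desired track 132.9°; wind correction +3.7° → command heading 136.6°, groundspeed 168.9 kt
Leg 2: desired track 214.6°; wind correction -2.0° → command heading 212.6°, groundspeed 164.5 kt
Leg 3: desired track 156.1°; wind correction +2.4° → command heading 158.5°, groundspeed 165.2 kt
Leg 4: desired track 3.4°; wind correction -0.4° → command heading 3.0°, groundspeed 190.9 kt
Leg 5: desired track 206.7°; wind correction -1.4° → command heading 205.3°, groundspeed 163.8 kt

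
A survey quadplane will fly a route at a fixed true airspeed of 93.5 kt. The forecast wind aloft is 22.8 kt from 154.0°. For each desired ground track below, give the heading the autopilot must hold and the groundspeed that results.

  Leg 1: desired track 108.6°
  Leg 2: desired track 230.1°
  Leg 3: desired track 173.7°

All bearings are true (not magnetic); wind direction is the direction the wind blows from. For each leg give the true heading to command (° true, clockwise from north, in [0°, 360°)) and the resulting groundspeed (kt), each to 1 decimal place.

Leg 1: desired track 108.6°; wind correction +10.0° → command heading 118.6°, groundspeed 76.1 kt
Leg 2: desired track 230.1°; wind correction -13.7° → command heading 216.4°, groundspeed 85.4 kt
Leg 3: desired track 173.7°; wind correction -4.7° → command heading 169.0°, groundspeed 71.7 kt

Leg 1: heading=118.6°, groundspeed=76.1 kt
Leg 2: heading=216.4°, groundspeed=85.4 kt
Leg 3: heading=169.0°, groundspeed=71.7 kt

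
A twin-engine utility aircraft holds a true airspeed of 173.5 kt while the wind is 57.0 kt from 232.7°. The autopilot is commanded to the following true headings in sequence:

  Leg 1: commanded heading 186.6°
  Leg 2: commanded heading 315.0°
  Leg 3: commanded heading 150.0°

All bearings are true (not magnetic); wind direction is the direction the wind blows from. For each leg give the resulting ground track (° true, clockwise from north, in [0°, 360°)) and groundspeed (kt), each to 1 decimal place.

Leg 1: track=169.6°, groundspeed=140.1 kt
Leg 2: track=333.8°, groundspeed=175.2 kt
Leg 3: track=131.2°, groundspeed=175.6 kt

Leg 1: heading 186.6°; drift -17.0° → track 169.6°, groundspeed 140.1 kt
Leg 2: heading 315.0°; drift +18.8° → track 333.8°, groundspeed 175.2 kt
Leg 3: heading 150.0°; drift -18.8° → track 131.2°, groundspeed 175.6 kt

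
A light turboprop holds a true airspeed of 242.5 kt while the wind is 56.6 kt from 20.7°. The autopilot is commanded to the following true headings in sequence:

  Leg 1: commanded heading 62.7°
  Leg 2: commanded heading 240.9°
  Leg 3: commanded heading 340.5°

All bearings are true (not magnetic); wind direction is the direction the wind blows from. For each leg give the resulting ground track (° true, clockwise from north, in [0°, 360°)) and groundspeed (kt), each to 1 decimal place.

Leg 1: track=73.4°, groundspeed=204.0 kt
Leg 2: track=233.6°, groundspeed=288.1 kt
Leg 3: track=330.1°, groundspeed=202.6 kt

Leg 1: heading 62.7°; drift +10.7° → track 73.4°, groundspeed 204.0 kt
Leg 2: heading 240.9°; drift -7.3° → track 233.6°, groundspeed 288.1 kt
Leg 3: heading 340.5°; drift -10.4° → track 330.1°, groundspeed 202.6 kt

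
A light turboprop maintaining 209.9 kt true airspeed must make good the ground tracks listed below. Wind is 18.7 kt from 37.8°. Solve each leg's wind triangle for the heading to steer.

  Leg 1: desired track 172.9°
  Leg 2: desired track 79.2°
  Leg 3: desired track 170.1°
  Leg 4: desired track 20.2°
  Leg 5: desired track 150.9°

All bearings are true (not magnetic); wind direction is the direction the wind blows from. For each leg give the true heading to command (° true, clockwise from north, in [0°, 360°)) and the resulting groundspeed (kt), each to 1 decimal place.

Leg 1: heading=169.3°, groundspeed=222.7 kt
Leg 2: heading=75.8°, groundspeed=195.5 kt
Leg 3: heading=166.3°, groundspeed=222.0 kt
Leg 4: heading=21.7°, groundspeed=192.0 kt
Leg 5: heading=146.2°, groundspeed=216.5 kt

Leg 1: desired track 172.9°; wind correction -3.6° → command heading 169.3°, groundspeed 222.7 kt
Leg 2: desired track 79.2°; wind correction -3.4° → command heading 75.8°, groundspeed 195.5 kt
Leg 3: desired track 170.1°; wind correction -3.8° → command heading 166.3°, groundspeed 222.0 kt
Leg 4: desired track 20.2°; wind correction +1.5° → command heading 21.7°, groundspeed 192.0 kt
Leg 5: desired track 150.9°; wind correction -4.7° → command heading 146.2°, groundspeed 216.5 kt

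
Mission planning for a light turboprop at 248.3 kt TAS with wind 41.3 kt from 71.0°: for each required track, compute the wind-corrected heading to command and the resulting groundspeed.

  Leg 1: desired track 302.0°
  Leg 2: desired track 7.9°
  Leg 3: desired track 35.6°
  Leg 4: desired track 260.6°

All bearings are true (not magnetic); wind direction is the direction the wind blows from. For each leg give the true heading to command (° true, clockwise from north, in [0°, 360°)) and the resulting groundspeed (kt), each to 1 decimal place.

Leg 1: heading=309.4°, groundspeed=272.2 kt
Leg 2: heading=16.4°, groundspeed=226.9 kt
Leg 3: heading=41.1°, groundspeed=213.5 kt
Leg 4: heading=262.2°, groundspeed=288.9 kt

Leg 1: desired track 302.0°; wind correction +7.4° → command heading 309.4°, groundspeed 272.2 kt
Leg 2: desired track 7.9°; wind correction +8.5° → command heading 16.4°, groundspeed 226.9 kt
Leg 3: desired track 35.6°; wind correction +5.5° → command heading 41.1°, groundspeed 213.5 kt
Leg 4: desired track 260.6°; wind correction +1.6° → command heading 262.2°, groundspeed 288.9 kt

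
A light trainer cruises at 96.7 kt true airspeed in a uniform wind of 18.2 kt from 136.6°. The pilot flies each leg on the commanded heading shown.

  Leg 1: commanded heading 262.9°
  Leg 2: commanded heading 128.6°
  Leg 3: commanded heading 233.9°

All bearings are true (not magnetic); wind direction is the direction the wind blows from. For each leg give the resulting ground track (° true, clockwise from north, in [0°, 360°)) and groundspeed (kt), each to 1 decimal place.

Leg 1: heading 262.9°; drift +7.8° → track 270.7°, groundspeed 108.5 kt
Leg 2: heading 128.6°; drift -1.8° → track 126.8°, groundspeed 78.7 kt
Leg 3: heading 233.9°; drift +10.3° → track 244.2°, groundspeed 100.6 kt

Leg 1: track=270.7°, groundspeed=108.5 kt
Leg 2: track=126.8°, groundspeed=78.7 kt
Leg 3: track=244.2°, groundspeed=100.6 kt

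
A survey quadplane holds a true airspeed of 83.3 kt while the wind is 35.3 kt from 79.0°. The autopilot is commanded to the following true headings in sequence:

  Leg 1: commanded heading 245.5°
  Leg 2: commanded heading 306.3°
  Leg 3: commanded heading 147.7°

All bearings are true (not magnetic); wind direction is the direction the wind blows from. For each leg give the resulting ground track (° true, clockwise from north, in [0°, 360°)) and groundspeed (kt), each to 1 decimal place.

Leg 1: track=249.5°, groundspeed=117.9 kt
Leg 2: track=292.7°, groundspeed=110.3 kt
Leg 3: track=172.7°, groundspeed=77.8 kt

Leg 1: heading 245.5°; drift +4.0° → track 249.5°, groundspeed 117.9 kt
Leg 2: heading 306.3°; drift -13.6° → track 292.7°, groundspeed 110.3 kt
Leg 3: heading 147.7°; drift +25.0° → track 172.7°, groundspeed 77.8 kt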